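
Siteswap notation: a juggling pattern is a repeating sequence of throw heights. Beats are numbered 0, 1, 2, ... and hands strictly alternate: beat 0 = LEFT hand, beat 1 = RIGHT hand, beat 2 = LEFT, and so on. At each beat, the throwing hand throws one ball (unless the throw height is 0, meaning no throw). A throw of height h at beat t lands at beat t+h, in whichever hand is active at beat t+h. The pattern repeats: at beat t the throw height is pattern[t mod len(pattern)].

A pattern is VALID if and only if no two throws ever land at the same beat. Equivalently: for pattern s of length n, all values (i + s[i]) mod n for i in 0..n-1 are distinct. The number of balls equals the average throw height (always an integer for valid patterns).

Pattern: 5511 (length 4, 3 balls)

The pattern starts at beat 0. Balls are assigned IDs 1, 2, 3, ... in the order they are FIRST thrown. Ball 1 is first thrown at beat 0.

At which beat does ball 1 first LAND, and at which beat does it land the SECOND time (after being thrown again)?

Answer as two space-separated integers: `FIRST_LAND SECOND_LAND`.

Beat 0 (L): throw ball1 h=5 -> lands@5:R; in-air after throw: [b1@5:R]
Beat 1 (R): throw ball2 h=5 -> lands@6:L; in-air after throw: [b1@5:R b2@6:L]
Beat 2 (L): throw ball3 h=1 -> lands@3:R; in-air after throw: [b3@3:R b1@5:R b2@6:L]
Beat 3 (R): throw ball3 h=1 -> lands@4:L; in-air after throw: [b3@4:L b1@5:R b2@6:L]
Beat 4 (L): throw ball3 h=5 -> lands@9:R; in-air after throw: [b1@5:R b2@6:L b3@9:R]
Beat 5 (R): throw ball1 h=5 -> lands@10:L; in-air after throw: [b2@6:L b3@9:R b1@10:L]
Beat 6 (L): throw ball2 h=1 -> lands@7:R; in-air after throw: [b2@7:R b3@9:R b1@10:L]
Beat 7 (R): throw ball2 h=1 -> lands@8:L; in-air after throw: [b2@8:L b3@9:R b1@10:L]
Beat 8 (L): throw ball2 h=5 -> lands@13:R; in-air after throw: [b3@9:R b1@10:L b2@13:R]
Beat 9 (R): throw ball3 h=5 -> lands@14:L; in-air after throw: [b1@10:L b2@13:R b3@14:L]
Beat 10 (L): throw ball1 h=1 -> lands@11:R; in-air after throw: [b1@11:R b2@13:R b3@14:L]
Ball 1: thrown@0 h=5 -> first land @5; rethrown@5 h=5 -> second land @10

Answer: 5 10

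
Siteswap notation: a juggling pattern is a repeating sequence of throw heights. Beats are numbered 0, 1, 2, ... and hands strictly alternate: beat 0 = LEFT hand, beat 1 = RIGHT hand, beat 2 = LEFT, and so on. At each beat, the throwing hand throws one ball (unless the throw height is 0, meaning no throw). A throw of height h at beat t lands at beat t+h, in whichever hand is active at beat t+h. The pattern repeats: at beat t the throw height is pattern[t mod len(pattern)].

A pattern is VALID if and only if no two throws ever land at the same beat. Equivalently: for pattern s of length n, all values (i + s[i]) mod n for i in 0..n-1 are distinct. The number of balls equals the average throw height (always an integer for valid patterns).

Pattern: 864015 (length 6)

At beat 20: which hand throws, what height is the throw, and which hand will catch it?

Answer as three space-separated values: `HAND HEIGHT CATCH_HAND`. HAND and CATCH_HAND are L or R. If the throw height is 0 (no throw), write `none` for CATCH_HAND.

Beat 20: 20 mod 2 = 0, so hand = L
Throw height = pattern[20 mod 6] = pattern[2] = 4
Lands at beat 20+4=24, 24 mod 2 = 0, so catch hand = L

Answer: L 4 L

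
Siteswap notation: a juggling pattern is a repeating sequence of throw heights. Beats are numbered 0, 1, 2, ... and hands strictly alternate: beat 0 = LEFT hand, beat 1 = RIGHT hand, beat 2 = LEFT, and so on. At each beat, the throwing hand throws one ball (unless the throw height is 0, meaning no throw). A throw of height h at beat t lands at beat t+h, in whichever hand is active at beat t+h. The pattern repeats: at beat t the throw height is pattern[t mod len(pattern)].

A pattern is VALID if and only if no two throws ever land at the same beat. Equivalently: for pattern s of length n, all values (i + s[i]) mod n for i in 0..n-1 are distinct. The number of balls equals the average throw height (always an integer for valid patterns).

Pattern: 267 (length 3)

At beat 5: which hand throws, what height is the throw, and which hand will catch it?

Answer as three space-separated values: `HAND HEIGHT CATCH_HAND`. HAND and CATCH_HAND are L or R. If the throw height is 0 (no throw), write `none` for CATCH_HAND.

Answer: R 7 L

Derivation:
Beat 5: 5 mod 2 = 1, so hand = R
Throw height = pattern[5 mod 3] = pattern[2] = 7
Lands at beat 5+7=12, 12 mod 2 = 0, so catch hand = L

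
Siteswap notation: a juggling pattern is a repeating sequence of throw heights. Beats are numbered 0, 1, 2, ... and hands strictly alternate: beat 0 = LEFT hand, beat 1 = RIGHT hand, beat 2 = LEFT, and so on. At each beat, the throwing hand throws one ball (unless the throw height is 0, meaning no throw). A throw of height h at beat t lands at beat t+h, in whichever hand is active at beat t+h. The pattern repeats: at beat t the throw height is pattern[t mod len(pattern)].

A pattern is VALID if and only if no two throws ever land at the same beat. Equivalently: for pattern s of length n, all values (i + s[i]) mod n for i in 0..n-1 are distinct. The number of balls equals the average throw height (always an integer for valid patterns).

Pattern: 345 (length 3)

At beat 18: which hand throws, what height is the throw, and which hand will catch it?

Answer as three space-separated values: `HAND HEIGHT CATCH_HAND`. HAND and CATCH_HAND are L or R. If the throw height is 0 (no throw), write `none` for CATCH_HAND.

Beat 18: 18 mod 2 = 0, so hand = L
Throw height = pattern[18 mod 3] = pattern[0] = 3
Lands at beat 18+3=21, 21 mod 2 = 1, so catch hand = R

Answer: L 3 R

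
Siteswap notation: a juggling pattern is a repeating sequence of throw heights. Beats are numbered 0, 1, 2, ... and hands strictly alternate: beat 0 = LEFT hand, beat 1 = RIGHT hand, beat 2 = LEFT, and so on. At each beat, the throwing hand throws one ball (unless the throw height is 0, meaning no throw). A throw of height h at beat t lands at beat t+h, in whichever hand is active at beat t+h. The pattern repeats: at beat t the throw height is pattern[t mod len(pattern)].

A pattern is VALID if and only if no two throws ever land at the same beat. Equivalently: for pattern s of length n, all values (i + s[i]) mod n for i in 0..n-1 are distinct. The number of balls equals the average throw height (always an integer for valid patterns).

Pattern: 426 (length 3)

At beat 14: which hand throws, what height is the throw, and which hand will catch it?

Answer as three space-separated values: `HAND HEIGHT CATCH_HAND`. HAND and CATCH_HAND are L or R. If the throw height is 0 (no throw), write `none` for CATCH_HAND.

Beat 14: 14 mod 2 = 0, so hand = L
Throw height = pattern[14 mod 3] = pattern[2] = 6
Lands at beat 14+6=20, 20 mod 2 = 0, so catch hand = L

Answer: L 6 L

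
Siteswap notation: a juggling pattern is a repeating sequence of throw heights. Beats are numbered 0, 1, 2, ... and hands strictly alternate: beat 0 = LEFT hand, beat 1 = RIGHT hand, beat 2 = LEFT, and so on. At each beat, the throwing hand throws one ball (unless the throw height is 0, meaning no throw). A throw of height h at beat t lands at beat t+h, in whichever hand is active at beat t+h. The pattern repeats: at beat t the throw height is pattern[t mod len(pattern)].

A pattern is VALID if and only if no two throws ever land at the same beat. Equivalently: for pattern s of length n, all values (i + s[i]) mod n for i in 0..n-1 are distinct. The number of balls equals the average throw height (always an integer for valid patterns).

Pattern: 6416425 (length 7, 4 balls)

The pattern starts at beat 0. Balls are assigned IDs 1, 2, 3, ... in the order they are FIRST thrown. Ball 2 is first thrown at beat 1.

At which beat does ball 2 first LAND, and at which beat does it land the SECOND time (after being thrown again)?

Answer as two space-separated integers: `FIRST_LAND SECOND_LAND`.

Answer: 5 7

Derivation:
Beat 0 (L): throw ball1 h=6 -> lands@6:L; in-air after throw: [b1@6:L]
Beat 1 (R): throw ball2 h=4 -> lands@5:R; in-air after throw: [b2@5:R b1@6:L]
Beat 2 (L): throw ball3 h=1 -> lands@3:R; in-air after throw: [b3@3:R b2@5:R b1@6:L]
Beat 3 (R): throw ball3 h=6 -> lands@9:R; in-air after throw: [b2@5:R b1@6:L b3@9:R]
Beat 4 (L): throw ball4 h=4 -> lands@8:L; in-air after throw: [b2@5:R b1@6:L b4@8:L b3@9:R]
Beat 5 (R): throw ball2 h=2 -> lands@7:R; in-air after throw: [b1@6:L b2@7:R b4@8:L b3@9:R]
Beat 6 (L): throw ball1 h=5 -> lands@11:R; in-air after throw: [b2@7:R b4@8:L b3@9:R b1@11:R]
Beat 7 (R): throw ball2 h=6 -> lands@13:R; in-air after throw: [b4@8:L b3@9:R b1@11:R b2@13:R]
Ball 2: thrown@1 h=4 -> first land @5; rethrown@5 h=2 -> second land @7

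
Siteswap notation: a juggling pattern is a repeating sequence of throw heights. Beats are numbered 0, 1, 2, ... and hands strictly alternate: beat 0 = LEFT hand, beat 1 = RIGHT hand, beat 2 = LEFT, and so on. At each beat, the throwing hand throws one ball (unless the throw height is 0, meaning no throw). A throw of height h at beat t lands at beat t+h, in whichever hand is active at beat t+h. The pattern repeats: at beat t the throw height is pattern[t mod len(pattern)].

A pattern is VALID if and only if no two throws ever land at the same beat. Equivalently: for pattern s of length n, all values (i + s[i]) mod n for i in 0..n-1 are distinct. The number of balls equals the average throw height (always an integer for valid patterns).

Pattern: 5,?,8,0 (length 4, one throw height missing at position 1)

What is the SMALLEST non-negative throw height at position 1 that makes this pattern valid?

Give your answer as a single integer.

i=0: (0 + 5) mod 4 = 1
i=1: s[i]=? (unknown)
i=2: (2 + 8) mod 4 = 2
i=3: (3 + 0) mod 4 = 3
Known residues: [1, 2, 3]; need a permutation of 0..3, so missing residue r = 0
Need (1 + s) mod 4 = 0; smallest s = (0 - 1) mod 4 = 3

Answer: 3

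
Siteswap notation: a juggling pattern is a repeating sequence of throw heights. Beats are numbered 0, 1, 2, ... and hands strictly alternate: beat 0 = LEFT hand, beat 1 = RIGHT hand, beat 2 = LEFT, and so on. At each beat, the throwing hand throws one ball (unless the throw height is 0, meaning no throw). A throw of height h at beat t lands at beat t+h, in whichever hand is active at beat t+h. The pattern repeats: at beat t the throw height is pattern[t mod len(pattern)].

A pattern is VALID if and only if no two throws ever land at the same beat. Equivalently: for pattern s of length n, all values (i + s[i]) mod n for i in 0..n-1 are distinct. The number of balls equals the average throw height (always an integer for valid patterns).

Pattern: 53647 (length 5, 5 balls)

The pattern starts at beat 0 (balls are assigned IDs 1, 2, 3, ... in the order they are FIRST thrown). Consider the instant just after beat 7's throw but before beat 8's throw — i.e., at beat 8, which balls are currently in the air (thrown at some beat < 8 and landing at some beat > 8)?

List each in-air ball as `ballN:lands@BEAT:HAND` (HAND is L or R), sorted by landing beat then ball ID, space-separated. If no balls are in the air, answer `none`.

Beat 0 (L): throw ball1 h=5 -> lands@5:R; in-air after throw: [b1@5:R]
Beat 1 (R): throw ball2 h=3 -> lands@4:L; in-air after throw: [b2@4:L b1@5:R]
Beat 2 (L): throw ball3 h=6 -> lands@8:L; in-air after throw: [b2@4:L b1@5:R b3@8:L]
Beat 3 (R): throw ball4 h=4 -> lands@7:R; in-air after throw: [b2@4:L b1@5:R b4@7:R b3@8:L]
Beat 4 (L): throw ball2 h=7 -> lands@11:R; in-air after throw: [b1@5:R b4@7:R b3@8:L b2@11:R]
Beat 5 (R): throw ball1 h=5 -> lands@10:L; in-air after throw: [b4@7:R b3@8:L b1@10:L b2@11:R]
Beat 6 (L): throw ball5 h=3 -> lands@9:R; in-air after throw: [b4@7:R b3@8:L b5@9:R b1@10:L b2@11:R]
Beat 7 (R): throw ball4 h=6 -> lands@13:R; in-air after throw: [b3@8:L b5@9:R b1@10:L b2@11:R b4@13:R]
Beat 8 (L): throw ball3 h=4 -> lands@12:L; in-air after throw: [b5@9:R b1@10:L b2@11:R b3@12:L b4@13:R]

Answer: ball5:lands@9:R ball1:lands@10:L ball2:lands@11:R ball4:lands@13:R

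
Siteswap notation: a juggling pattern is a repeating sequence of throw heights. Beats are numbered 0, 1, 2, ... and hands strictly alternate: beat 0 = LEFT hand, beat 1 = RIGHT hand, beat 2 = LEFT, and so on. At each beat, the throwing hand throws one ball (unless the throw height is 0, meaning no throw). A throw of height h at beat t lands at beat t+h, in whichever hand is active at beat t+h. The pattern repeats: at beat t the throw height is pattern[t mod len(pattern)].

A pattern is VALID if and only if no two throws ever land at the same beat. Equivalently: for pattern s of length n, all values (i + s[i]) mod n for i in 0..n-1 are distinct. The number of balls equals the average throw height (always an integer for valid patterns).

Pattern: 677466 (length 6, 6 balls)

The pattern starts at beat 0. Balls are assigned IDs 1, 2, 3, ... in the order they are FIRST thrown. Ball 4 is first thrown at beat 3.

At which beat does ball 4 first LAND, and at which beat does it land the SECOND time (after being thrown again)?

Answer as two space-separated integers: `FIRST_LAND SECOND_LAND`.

Answer: 7 14

Derivation:
Beat 0 (L): throw ball1 h=6 -> lands@6:L; in-air after throw: [b1@6:L]
Beat 1 (R): throw ball2 h=7 -> lands@8:L; in-air after throw: [b1@6:L b2@8:L]
Beat 2 (L): throw ball3 h=7 -> lands@9:R; in-air after throw: [b1@6:L b2@8:L b3@9:R]
Beat 3 (R): throw ball4 h=4 -> lands@7:R; in-air after throw: [b1@6:L b4@7:R b2@8:L b3@9:R]
Beat 4 (L): throw ball5 h=6 -> lands@10:L; in-air after throw: [b1@6:L b4@7:R b2@8:L b3@9:R b5@10:L]
Beat 5 (R): throw ball6 h=6 -> lands@11:R; in-air after throw: [b1@6:L b4@7:R b2@8:L b3@9:R b5@10:L b6@11:R]
Beat 6 (L): throw ball1 h=6 -> lands@12:L; in-air after throw: [b4@7:R b2@8:L b3@9:R b5@10:L b6@11:R b1@12:L]
Beat 7 (R): throw ball4 h=7 -> lands@14:L; in-air after throw: [b2@8:L b3@9:R b5@10:L b6@11:R b1@12:L b4@14:L]
Beat 8 (L): throw ball2 h=7 -> lands@15:R; in-air after throw: [b3@9:R b5@10:L b6@11:R b1@12:L b4@14:L b2@15:R]
Beat 9 (R): throw ball3 h=4 -> lands@13:R; in-air after throw: [b5@10:L b6@11:R b1@12:L b3@13:R b4@14:L b2@15:R]
Beat 10 (L): throw ball5 h=6 -> lands@16:L; in-air after throw: [b6@11:R b1@12:L b3@13:R b4@14:L b2@15:R b5@16:L]
Beat 11 (R): throw ball6 h=6 -> lands@17:R; in-air after throw: [b1@12:L b3@13:R b4@14:L b2@15:R b5@16:L b6@17:R]
Beat 12 (L): throw ball1 h=6 -> lands@18:L; in-air after throw: [b3@13:R b4@14:L b2@15:R b5@16:L b6@17:R b1@18:L]
Beat 13 (R): throw ball3 h=7 -> lands@20:L; in-air after throw: [b4@14:L b2@15:R b5@16:L b6@17:R b1@18:L b3@20:L]
Beat 14 (L): throw ball4 h=7 -> lands@21:R; in-air after throw: [b2@15:R b5@16:L b6@17:R b1@18:L b3@20:L b4@21:R]
Ball 4: thrown@3 h=4 -> first land @7; rethrown@7 h=7 -> second land @14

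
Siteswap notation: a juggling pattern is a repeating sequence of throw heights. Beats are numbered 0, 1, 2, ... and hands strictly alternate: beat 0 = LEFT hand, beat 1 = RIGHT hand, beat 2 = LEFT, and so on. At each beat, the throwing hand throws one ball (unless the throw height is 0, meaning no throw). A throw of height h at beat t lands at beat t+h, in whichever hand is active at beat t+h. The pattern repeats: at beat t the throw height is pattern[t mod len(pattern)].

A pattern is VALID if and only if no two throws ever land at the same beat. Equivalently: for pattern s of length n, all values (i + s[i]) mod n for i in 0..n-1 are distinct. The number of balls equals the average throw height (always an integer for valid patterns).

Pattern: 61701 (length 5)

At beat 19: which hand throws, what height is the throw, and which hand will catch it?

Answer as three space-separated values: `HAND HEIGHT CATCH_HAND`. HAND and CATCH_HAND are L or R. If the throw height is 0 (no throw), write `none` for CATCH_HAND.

Beat 19: 19 mod 2 = 1, so hand = R
Throw height = pattern[19 mod 5] = pattern[4] = 1
Lands at beat 19+1=20, 20 mod 2 = 0, so catch hand = L

Answer: R 1 L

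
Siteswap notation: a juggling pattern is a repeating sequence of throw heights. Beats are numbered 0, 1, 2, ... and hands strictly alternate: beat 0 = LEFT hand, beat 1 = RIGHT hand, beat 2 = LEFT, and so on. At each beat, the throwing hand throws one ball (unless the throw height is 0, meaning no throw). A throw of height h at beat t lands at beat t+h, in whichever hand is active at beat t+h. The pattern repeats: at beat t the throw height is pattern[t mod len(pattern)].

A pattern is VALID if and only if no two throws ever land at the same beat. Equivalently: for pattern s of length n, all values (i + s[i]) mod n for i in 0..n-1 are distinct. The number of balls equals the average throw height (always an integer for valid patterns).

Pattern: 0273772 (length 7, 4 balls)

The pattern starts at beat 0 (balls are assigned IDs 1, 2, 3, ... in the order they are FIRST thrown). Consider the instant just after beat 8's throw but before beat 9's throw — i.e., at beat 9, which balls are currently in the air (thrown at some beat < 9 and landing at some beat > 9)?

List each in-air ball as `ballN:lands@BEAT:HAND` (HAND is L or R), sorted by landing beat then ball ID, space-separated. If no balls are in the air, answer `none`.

Beat 1 (R): throw ball1 h=2 -> lands@3:R; in-air after throw: [b1@3:R]
Beat 2 (L): throw ball2 h=7 -> lands@9:R; in-air after throw: [b1@3:R b2@9:R]
Beat 3 (R): throw ball1 h=3 -> lands@6:L; in-air after throw: [b1@6:L b2@9:R]
Beat 4 (L): throw ball3 h=7 -> lands@11:R; in-air after throw: [b1@6:L b2@9:R b3@11:R]
Beat 5 (R): throw ball4 h=7 -> lands@12:L; in-air after throw: [b1@6:L b2@9:R b3@11:R b4@12:L]
Beat 6 (L): throw ball1 h=2 -> lands@8:L; in-air after throw: [b1@8:L b2@9:R b3@11:R b4@12:L]
Beat 8 (L): throw ball1 h=2 -> lands@10:L; in-air after throw: [b2@9:R b1@10:L b3@11:R b4@12:L]
Beat 9 (R): throw ball2 h=7 -> lands@16:L; in-air after throw: [b1@10:L b3@11:R b4@12:L b2@16:L]

Answer: ball1:lands@10:L ball3:lands@11:R ball4:lands@12:L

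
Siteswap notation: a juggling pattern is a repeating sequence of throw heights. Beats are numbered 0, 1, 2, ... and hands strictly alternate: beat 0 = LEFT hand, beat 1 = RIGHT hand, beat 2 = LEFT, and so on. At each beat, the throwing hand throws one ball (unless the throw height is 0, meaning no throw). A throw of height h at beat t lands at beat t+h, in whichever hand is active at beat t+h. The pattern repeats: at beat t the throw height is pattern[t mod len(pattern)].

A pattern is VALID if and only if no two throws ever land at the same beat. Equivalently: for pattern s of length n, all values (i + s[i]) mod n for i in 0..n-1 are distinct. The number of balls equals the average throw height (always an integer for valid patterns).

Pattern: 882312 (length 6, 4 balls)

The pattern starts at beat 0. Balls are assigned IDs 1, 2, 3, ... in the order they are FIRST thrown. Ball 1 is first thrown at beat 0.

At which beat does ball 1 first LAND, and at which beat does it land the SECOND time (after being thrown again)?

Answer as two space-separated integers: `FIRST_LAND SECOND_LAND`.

Beat 0 (L): throw ball1 h=8 -> lands@8:L; in-air after throw: [b1@8:L]
Beat 1 (R): throw ball2 h=8 -> lands@9:R; in-air after throw: [b1@8:L b2@9:R]
Beat 2 (L): throw ball3 h=2 -> lands@4:L; in-air after throw: [b3@4:L b1@8:L b2@9:R]
Beat 3 (R): throw ball4 h=3 -> lands@6:L; in-air after throw: [b3@4:L b4@6:L b1@8:L b2@9:R]
Beat 4 (L): throw ball3 h=1 -> lands@5:R; in-air after throw: [b3@5:R b4@6:L b1@8:L b2@9:R]
Beat 5 (R): throw ball3 h=2 -> lands@7:R; in-air after throw: [b4@6:L b3@7:R b1@8:L b2@9:R]
Beat 6 (L): throw ball4 h=8 -> lands@14:L; in-air after throw: [b3@7:R b1@8:L b2@9:R b4@14:L]
Beat 7 (R): throw ball3 h=8 -> lands@15:R; in-air after throw: [b1@8:L b2@9:R b4@14:L b3@15:R]
Beat 8 (L): throw ball1 h=2 -> lands@10:L; in-air after throw: [b2@9:R b1@10:L b4@14:L b3@15:R]
Beat 9 (R): throw ball2 h=3 -> lands@12:L; in-air after throw: [b1@10:L b2@12:L b4@14:L b3@15:R]
Beat 10 (L): throw ball1 h=1 -> lands@11:R; in-air after throw: [b1@11:R b2@12:L b4@14:L b3@15:R]
Ball 1: thrown@0 h=8 -> first land @8; rethrown@8 h=2 -> second land @10

Answer: 8 10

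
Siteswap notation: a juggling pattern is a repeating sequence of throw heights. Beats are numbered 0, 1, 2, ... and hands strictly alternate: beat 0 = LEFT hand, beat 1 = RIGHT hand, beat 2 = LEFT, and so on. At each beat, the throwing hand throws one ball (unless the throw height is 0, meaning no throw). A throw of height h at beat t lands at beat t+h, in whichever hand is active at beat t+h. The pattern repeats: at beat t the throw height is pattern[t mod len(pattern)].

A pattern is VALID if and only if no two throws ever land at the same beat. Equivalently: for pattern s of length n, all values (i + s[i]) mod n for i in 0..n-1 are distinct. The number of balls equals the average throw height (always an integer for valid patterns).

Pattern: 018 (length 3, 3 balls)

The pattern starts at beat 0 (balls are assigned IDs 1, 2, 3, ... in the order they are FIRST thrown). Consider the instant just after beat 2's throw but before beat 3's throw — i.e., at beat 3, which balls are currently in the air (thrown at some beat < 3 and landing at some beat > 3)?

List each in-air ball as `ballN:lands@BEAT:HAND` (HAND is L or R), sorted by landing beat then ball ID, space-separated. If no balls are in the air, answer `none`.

Answer: ball1:lands@10:L

Derivation:
Beat 1 (R): throw ball1 h=1 -> lands@2:L; in-air after throw: [b1@2:L]
Beat 2 (L): throw ball1 h=8 -> lands@10:L; in-air after throw: [b1@10:L]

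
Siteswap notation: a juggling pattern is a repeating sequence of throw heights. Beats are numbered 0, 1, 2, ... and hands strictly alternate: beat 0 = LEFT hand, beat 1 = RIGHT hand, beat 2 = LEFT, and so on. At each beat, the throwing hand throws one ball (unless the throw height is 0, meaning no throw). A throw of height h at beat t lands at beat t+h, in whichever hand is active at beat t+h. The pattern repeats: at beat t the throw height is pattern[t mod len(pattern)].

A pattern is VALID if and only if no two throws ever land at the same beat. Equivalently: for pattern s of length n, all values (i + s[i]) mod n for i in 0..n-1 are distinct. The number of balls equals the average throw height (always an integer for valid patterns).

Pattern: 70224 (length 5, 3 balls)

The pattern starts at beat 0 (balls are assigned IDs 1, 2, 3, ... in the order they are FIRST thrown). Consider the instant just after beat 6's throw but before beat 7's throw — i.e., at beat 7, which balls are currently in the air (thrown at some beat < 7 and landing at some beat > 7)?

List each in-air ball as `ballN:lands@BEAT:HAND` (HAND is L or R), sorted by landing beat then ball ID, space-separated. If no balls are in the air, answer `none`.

Beat 0 (L): throw ball1 h=7 -> lands@7:R; in-air after throw: [b1@7:R]
Beat 2 (L): throw ball2 h=2 -> lands@4:L; in-air after throw: [b2@4:L b1@7:R]
Beat 3 (R): throw ball3 h=2 -> lands@5:R; in-air after throw: [b2@4:L b3@5:R b1@7:R]
Beat 4 (L): throw ball2 h=4 -> lands@8:L; in-air after throw: [b3@5:R b1@7:R b2@8:L]
Beat 5 (R): throw ball3 h=7 -> lands@12:L; in-air after throw: [b1@7:R b2@8:L b3@12:L]
Beat 7 (R): throw ball1 h=2 -> lands@9:R; in-air after throw: [b2@8:L b1@9:R b3@12:L]

Answer: ball2:lands@8:L ball3:lands@12:L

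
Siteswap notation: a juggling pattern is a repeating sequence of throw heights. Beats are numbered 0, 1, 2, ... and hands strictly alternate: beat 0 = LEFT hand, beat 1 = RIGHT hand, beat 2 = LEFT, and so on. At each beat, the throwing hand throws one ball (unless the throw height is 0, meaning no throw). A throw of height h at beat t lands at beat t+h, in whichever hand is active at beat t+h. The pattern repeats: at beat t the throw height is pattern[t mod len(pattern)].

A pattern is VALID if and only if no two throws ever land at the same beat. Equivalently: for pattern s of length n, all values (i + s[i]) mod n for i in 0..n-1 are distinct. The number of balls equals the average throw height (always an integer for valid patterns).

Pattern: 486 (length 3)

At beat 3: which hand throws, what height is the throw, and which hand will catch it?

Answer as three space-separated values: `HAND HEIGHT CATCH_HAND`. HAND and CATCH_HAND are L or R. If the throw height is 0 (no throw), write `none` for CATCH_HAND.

Answer: R 4 R

Derivation:
Beat 3: 3 mod 2 = 1, so hand = R
Throw height = pattern[3 mod 3] = pattern[0] = 4
Lands at beat 3+4=7, 7 mod 2 = 1, so catch hand = R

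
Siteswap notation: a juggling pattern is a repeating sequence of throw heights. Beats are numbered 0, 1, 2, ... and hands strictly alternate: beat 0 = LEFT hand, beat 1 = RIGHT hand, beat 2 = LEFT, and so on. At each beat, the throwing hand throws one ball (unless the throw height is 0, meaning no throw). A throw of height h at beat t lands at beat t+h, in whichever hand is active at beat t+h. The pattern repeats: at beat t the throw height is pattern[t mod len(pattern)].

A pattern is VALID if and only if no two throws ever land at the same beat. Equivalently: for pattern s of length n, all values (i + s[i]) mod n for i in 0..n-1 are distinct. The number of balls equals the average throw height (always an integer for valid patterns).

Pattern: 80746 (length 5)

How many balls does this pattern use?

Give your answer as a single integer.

Answer: 5

Derivation:
Pattern = [8, 0, 7, 4, 6], length n = 5
  position 0: throw height = 8, running sum = 8
  position 1: throw height = 0, running sum = 8
  position 2: throw height = 7, running sum = 15
  position 3: throw height = 4, running sum = 19
  position 4: throw height = 6, running sum = 25
Total sum = 25; balls = sum / n = 25 / 5 = 5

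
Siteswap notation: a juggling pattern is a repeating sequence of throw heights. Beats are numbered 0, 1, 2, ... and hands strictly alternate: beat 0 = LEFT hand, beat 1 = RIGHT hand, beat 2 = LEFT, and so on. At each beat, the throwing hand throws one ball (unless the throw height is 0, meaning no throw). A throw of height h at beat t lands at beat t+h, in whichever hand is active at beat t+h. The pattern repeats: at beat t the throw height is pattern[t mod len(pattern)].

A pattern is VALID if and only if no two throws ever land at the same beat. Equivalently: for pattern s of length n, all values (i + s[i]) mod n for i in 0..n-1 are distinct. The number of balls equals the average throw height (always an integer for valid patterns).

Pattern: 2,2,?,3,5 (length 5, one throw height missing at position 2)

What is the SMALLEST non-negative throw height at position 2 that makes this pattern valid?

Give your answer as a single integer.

Answer: 3

Derivation:
i=0: (0 + 2) mod 5 = 2
i=1: (1 + 2) mod 5 = 3
i=2: s[i]=? (unknown)
i=3: (3 + 3) mod 5 = 1
i=4: (4 + 5) mod 5 = 4
Known residues: [1, 2, 3, 4]; need a permutation of 0..4, so missing residue r = 0
Need (2 + s) mod 5 = 0; smallest s = (0 - 2) mod 5 = 3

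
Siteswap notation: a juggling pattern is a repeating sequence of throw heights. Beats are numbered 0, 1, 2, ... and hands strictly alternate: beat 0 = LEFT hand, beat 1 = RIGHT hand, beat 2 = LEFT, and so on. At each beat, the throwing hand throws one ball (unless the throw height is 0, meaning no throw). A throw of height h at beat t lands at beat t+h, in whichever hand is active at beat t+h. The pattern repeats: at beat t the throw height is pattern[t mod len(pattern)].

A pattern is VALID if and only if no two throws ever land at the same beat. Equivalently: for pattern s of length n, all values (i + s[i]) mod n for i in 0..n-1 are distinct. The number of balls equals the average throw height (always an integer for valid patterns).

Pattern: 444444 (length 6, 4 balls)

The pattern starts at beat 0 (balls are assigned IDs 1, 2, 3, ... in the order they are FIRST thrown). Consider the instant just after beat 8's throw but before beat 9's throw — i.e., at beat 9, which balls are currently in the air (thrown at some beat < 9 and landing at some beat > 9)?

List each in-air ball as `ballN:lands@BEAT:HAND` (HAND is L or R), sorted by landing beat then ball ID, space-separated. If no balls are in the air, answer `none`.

Answer: ball3:lands@10:L ball4:lands@11:R ball1:lands@12:L

Derivation:
Beat 0 (L): throw ball1 h=4 -> lands@4:L; in-air after throw: [b1@4:L]
Beat 1 (R): throw ball2 h=4 -> lands@5:R; in-air after throw: [b1@4:L b2@5:R]
Beat 2 (L): throw ball3 h=4 -> lands@6:L; in-air after throw: [b1@4:L b2@5:R b3@6:L]
Beat 3 (R): throw ball4 h=4 -> lands@7:R; in-air after throw: [b1@4:L b2@5:R b3@6:L b4@7:R]
Beat 4 (L): throw ball1 h=4 -> lands@8:L; in-air after throw: [b2@5:R b3@6:L b4@7:R b1@8:L]
Beat 5 (R): throw ball2 h=4 -> lands@9:R; in-air after throw: [b3@6:L b4@7:R b1@8:L b2@9:R]
Beat 6 (L): throw ball3 h=4 -> lands@10:L; in-air after throw: [b4@7:R b1@8:L b2@9:R b3@10:L]
Beat 7 (R): throw ball4 h=4 -> lands@11:R; in-air after throw: [b1@8:L b2@9:R b3@10:L b4@11:R]
Beat 8 (L): throw ball1 h=4 -> lands@12:L; in-air after throw: [b2@9:R b3@10:L b4@11:R b1@12:L]
Beat 9 (R): throw ball2 h=4 -> lands@13:R; in-air after throw: [b3@10:L b4@11:R b1@12:L b2@13:R]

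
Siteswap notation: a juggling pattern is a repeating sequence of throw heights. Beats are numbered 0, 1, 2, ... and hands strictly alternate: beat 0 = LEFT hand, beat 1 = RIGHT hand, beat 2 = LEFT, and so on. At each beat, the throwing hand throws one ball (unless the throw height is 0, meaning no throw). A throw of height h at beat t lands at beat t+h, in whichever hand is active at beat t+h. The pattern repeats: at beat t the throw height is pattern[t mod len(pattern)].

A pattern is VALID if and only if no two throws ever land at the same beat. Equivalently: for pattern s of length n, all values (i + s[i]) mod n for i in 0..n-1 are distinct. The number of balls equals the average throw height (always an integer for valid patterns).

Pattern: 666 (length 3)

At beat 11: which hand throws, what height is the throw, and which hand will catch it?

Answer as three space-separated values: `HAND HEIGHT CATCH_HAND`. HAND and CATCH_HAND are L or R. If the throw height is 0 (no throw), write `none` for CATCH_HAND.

Answer: R 6 R

Derivation:
Beat 11: 11 mod 2 = 1, so hand = R
Throw height = pattern[11 mod 3] = pattern[2] = 6
Lands at beat 11+6=17, 17 mod 2 = 1, so catch hand = R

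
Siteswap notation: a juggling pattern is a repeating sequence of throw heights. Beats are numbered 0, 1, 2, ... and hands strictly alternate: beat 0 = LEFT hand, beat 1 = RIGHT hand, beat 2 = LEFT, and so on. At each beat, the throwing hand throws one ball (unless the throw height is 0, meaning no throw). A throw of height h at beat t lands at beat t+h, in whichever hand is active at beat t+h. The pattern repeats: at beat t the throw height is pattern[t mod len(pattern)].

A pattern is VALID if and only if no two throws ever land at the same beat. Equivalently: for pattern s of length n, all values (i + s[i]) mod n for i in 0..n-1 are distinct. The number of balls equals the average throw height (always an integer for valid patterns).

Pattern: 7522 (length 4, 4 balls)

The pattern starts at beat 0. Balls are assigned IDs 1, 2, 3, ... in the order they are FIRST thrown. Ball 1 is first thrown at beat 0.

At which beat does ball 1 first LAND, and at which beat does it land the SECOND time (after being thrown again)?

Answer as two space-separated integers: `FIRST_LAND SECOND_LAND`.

Answer: 7 9

Derivation:
Beat 0 (L): throw ball1 h=7 -> lands@7:R; in-air after throw: [b1@7:R]
Beat 1 (R): throw ball2 h=5 -> lands@6:L; in-air after throw: [b2@6:L b1@7:R]
Beat 2 (L): throw ball3 h=2 -> lands@4:L; in-air after throw: [b3@4:L b2@6:L b1@7:R]
Beat 3 (R): throw ball4 h=2 -> lands@5:R; in-air after throw: [b3@4:L b4@5:R b2@6:L b1@7:R]
Beat 4 (L): throw ball3 h=7 -> lands@11:R; in-air after throw: [b4@5:R b2@6:L b1@7:R b3@11:R]
Beat 5 (R): throw ball4 h=5 -> lands@10:L; in-air after throw: [b2@6:L b1@7:R b4@10:L b3@11:R]
Beat 6 (L): throw ball2 h=2 -> lands@8:L; in-air after throw: [b1@7:R b2@8:L b4@10:L b3@11:R]
Beat 7 (R): throw ball1 h=2 -> lands@9:R; in-air after throw: [b2@8:L b1@9:R b4@10:L b3@11:R]
Beat 8 (L): throw ball2 h=7 -> lands@15:R; in-air after throw: [b1@9:R b4@10:L b3@11:R b2@15:R]
Beat 9 (R): throw ball1 h=5 -> lands@14:L; in-air after throw: [b4@10:L b3@11:R b1@14:L b2@15:R]
Ball 1: thrown@0 h=7 -> first land @7; rethrown@7 h=2 -> second land @9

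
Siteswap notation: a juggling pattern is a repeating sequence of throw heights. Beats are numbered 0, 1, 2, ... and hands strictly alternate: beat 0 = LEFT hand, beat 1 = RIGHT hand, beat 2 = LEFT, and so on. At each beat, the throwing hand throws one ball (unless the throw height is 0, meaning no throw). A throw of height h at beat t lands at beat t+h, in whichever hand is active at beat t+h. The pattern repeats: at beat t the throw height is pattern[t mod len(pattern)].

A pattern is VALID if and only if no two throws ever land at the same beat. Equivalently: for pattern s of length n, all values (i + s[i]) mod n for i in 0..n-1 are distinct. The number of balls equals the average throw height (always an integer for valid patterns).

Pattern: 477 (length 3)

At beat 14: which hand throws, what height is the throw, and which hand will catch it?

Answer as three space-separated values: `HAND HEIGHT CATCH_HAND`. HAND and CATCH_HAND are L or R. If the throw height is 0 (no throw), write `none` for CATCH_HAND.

Answer: L 7 R

Derivation:
Beat 14: 14 mod 2 = 0, so hand = L
Throw height = pattern[14 mod 3] = pattern[2] = 7
Lands at beat 14+7=21, 21 mod 2 = 1, so catch hand = R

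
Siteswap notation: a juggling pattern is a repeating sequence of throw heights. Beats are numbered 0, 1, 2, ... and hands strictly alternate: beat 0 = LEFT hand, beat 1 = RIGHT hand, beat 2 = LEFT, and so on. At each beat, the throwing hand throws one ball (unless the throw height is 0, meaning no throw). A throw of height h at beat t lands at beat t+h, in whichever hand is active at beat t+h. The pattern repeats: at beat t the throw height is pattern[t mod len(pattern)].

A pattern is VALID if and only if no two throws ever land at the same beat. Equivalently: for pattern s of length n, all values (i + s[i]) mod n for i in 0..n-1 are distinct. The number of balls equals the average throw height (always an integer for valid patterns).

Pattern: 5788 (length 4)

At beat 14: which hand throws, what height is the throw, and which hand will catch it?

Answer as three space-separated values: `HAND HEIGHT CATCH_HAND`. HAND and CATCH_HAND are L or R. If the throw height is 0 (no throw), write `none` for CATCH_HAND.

Answer: L 8 L

Derivation:
Beat 14: 14 mod 2 = 0, so hand = L
Throw height = pattern[14 mod 4] = pattern[2] = 8
Lands at beat 14+8=22, 22 mod 2 = 0, so catch hand = L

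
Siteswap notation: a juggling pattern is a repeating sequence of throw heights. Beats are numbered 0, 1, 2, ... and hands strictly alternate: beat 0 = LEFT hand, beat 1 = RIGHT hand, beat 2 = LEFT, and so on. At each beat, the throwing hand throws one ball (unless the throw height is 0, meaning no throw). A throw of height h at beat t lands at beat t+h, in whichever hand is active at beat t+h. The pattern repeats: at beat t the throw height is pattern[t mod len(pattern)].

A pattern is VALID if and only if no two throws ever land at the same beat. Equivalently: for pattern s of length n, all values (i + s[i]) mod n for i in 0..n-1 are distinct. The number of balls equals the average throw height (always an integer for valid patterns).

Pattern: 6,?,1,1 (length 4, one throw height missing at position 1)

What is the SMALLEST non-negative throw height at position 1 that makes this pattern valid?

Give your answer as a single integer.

i=0: (0 + 6) mod 4 = 2
i=1: s[i]=? (unknown)
i=2: (2 + 1) mod 4 = 3
i=3: (3 + 1) mod 4 = 0
Known residues: [0, 2, 3]; need a permutation of 0..3, so missing residue r = 1
Need (1 + s) mod 4 = 1; smallest s = (1 - 1) mod 4 = 0

Answer: 0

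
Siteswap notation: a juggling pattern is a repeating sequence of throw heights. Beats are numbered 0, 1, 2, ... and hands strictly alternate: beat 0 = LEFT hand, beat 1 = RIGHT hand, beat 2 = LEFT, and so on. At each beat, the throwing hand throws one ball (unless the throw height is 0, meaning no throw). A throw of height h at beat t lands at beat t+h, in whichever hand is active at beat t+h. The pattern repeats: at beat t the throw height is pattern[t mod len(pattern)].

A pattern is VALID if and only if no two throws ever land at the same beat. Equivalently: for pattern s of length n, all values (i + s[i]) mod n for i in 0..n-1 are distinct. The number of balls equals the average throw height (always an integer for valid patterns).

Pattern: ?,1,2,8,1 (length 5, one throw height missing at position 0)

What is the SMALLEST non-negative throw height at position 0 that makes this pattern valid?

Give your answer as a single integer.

Answer: 3

Derivation:
i=0: s[i]=? (unknown)
i=1: (1 + 1) mod 5 = 2
i=2: (2 + 2) mod 5 = 4
i=3: (3 + 8) mod 5 = 1
i=4: (4 + 1) mod 5 = 0
Known residues: [0, 1, 2, 4]; need a permutation of 0..4, so missing residue r = 3
Need (0 + s) mod 5 = 3; smallest s = (3 - 0) mod 5 = 3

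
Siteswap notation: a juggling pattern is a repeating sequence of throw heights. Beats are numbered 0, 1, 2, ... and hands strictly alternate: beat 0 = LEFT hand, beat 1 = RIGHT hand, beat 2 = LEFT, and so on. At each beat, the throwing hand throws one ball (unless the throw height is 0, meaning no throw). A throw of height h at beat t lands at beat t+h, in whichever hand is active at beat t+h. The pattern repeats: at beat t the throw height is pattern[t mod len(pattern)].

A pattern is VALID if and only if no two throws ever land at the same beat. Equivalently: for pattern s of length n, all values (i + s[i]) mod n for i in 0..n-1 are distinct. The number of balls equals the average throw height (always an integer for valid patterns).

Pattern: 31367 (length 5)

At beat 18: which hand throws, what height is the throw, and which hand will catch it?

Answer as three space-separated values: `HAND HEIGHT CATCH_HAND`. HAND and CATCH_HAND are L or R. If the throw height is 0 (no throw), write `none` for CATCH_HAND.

Beat 18: 18 mod 2 = 0, so hand = L
Throw height = pattern[18 mod 5] = pattern[3] = 6
Lands at beat 18+6=24, 24 mod 2 = 0, so catch hand = L

Answer: L 6 L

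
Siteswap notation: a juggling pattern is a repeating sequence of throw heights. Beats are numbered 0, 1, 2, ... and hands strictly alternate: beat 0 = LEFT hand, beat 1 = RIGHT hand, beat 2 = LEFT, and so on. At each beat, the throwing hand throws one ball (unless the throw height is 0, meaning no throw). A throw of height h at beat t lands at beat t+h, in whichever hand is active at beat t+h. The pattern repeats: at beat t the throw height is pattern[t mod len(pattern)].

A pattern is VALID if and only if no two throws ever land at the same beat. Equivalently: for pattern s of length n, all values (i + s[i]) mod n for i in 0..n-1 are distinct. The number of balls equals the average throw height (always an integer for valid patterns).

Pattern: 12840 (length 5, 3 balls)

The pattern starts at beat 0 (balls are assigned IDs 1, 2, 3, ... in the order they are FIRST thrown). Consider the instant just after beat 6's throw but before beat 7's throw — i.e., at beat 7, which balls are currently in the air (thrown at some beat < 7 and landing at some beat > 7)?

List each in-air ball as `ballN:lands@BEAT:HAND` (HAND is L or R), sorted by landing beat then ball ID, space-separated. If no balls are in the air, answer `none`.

Beat 0 (L): throw ball1 h=1 -> lands@1:R; in-air after throw: [b1@1:R]
Beat 1 (R): throw ball1 h=2 -> lands@3:R; in-air after throw: [b1@3:R]
Beat 2 (L): throw ball2 h=8 -> lands@10:L; in-air after throw: [b1@3:R b2@10:L]
Beat 3 (R): throw ball1 h=4 -> lands@7:R; in-air after throw: [b1@7:R b2@10:L]
Beat 5 (R): throw ball3 h=1 -> lands@6:L; in-air after throw: [b3@6:L b1@7:R b2@10:L]
Beat 6 (L): throw ball3 h=2 -> lands@8:L; in-air after throw: [b1@7:R b3@8:L b2@10:L]
Beat 7 (R): throw ball1 h=8 -> lands@15:R; in-air after throw: [b3@8:L b2@10:L b1@15:R]

Answer: ball3:lands@8:L ball2:lands@10:L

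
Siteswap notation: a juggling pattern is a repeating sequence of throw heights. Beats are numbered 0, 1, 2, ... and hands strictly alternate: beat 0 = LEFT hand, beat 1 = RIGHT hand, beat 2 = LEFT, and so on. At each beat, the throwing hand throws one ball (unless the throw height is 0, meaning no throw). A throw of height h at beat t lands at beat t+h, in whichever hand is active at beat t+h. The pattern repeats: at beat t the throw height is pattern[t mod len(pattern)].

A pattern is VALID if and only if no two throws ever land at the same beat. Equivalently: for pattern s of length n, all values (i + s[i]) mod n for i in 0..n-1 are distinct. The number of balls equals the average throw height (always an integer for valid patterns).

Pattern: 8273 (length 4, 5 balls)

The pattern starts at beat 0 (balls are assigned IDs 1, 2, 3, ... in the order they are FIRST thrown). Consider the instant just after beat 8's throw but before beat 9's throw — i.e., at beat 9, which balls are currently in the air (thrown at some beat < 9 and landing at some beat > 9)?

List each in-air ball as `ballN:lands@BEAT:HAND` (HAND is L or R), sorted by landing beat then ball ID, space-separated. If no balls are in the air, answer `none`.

Beat 0 (L): throw ball1 h=8 -> lands@8:L; in-air after throw: [b1@8:L]
Beat 1 (R): throw ball2 h=2 -> lands@3:R; in-air after throw: [b2@3:R b1@8:L]
Beat 2 (L): throw ball3 h=7 -> lands@9:R; in-air after throw: [b2@3:R b1@8:L b3@9:R]
Beat 3 (R): throw ball2 h=3 -> lands@6:L; in-air after throw: [b2@6:L b1@8:L b3@9:R]
Beat 4 (L): throw ball4 h=8 -> lands@12:L; in-air after throw: [b2@6:L b1@8:L b3@9:R b4@12:L]
Beat 5 (R): throw ball5 h=2 -> lands@7:R; in-air after throw: [b2@6:L b5@7:R b1@8:L b3@9:R b4@12:L]
Beat 6 (L): throw ball2 h=7 -> lands@13:R; in-air after throw: [b5@7:R b1@8:L b3@9:R b4@12:L b2@13:R]
Beat 7 (R): throw ball5 h=3 -> lands@10:L; in-air after throw: [b1@8:L b3@9:R b5@10:L b4@12:L b2@13:R]
Beat 8 (L): throw ball1 h=8 -> lands@16:L; in-air after throw: [b3@9:R b5@10:L b4@12:L b2@13:R b1@16:L]
Beat 9 (R): throw ball3 h=2 -> lands@11:R; in-air after throw: [b5@10:L b3@11:R b4@12:L b2@13:R b1@16:L]

Answer: ball5:lands@10:L ball4:lands@12:L ball2:lands@13:R ball1:lands@16:L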